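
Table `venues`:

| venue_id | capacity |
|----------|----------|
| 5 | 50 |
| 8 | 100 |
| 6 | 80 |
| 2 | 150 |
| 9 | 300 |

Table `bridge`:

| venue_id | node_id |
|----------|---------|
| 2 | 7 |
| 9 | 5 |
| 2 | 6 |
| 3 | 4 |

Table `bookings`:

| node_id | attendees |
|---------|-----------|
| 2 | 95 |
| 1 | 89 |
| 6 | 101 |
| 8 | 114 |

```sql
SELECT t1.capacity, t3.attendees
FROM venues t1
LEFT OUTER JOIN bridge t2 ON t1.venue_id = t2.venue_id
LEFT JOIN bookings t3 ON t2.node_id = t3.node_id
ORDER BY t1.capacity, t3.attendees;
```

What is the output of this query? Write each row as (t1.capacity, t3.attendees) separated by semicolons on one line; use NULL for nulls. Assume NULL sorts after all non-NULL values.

(50, NULL); (80, NULL); (100, NULL); (150, 101); (150, NULL); (300, NULL)

Evaluate left to right. First `venues t1 LEFT JOIN bridge t2` on venue_id: 6 row(s).
Then LEFT JOIN `bookings t3` on node_id: each of those 6 rows is kept; rows whose t2.node_id has no match in t3 get NULL for t3's columns.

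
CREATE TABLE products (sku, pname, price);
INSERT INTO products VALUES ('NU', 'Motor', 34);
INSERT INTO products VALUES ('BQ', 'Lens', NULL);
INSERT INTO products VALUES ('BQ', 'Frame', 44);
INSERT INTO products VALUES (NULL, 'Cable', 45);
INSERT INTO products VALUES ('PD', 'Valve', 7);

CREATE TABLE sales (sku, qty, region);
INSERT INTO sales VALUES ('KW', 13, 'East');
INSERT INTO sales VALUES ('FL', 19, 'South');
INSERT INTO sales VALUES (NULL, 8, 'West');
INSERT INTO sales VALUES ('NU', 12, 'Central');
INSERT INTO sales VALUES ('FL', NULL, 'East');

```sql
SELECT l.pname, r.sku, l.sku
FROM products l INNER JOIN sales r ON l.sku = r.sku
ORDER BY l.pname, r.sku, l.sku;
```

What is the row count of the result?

1

INNER JOIN keeps only pairs where the ON condition holds.
Matching on l.sku = r.sku. A NULL in a compared column never satisfies the condition.
Matched pairs: 1.
Total: 1 rows.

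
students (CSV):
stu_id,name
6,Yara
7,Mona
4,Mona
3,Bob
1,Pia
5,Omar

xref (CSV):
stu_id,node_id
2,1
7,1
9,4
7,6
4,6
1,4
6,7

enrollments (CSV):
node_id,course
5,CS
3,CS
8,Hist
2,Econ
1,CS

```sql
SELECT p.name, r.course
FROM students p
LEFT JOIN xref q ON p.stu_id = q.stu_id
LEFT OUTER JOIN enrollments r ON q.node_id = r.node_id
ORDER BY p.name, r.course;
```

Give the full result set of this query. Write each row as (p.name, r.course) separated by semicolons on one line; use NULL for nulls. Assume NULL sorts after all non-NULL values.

Step 1 — p LEFT JOIN q on stu_id → 7 row(s).
Then LEFT JOIN `enrollments r` on node_id: each of those 7 rows is kept; rows whose q.node_id has no match in r get NULL for r's columns.

(Bob, NULL); (Mona, CS); (Mona, NULL); (Mona, NULL); (Omar, NULL); (Pia, NULL); (Yara, NULL)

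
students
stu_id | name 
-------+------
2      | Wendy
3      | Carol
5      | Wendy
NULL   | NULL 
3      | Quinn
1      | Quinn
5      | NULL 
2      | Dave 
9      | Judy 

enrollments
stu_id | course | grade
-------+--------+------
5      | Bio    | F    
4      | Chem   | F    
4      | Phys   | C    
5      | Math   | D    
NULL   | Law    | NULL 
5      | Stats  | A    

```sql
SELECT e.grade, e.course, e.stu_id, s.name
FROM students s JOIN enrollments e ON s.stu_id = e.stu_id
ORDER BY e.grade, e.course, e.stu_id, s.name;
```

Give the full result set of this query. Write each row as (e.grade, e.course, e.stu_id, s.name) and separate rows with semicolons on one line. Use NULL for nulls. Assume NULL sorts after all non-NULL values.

(A, Stats, 5, Wendy); (A, Stats, 5, NULL); (D, Math, 5, Wendy); (D, Math, 5, NULL); (F, Bio, 5, Wendy); (F, Bio, 5, NULL)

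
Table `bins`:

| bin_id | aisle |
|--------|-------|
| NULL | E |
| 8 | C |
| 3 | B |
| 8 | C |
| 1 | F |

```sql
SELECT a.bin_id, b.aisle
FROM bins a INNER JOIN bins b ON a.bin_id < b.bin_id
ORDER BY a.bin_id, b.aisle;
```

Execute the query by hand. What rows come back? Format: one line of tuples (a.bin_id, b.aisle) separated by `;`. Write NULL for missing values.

(1, B); (1, C); (1, C); (3, C); (3, C)

INNER JOIN keeps only pairs where the ON condition holds.
Matching on a.bin_id < b.bin_id. A NULL in a compared column never satisfies the condition.
- a (bin_id=NULL) has no partner → excluded.
- a (bin_id=8) has no partner → excluded.
- a (bin_id=3) pairs with 2 row(s) of b.
- a (bin_id=8) has no partner → excluded.
- a (bin_id=1) pairs with 3 row(s) of b.
After projecting and ordering:
a.bin_id | b.aisle
1 | B
1 | C
1 | C
3 | C
3 | C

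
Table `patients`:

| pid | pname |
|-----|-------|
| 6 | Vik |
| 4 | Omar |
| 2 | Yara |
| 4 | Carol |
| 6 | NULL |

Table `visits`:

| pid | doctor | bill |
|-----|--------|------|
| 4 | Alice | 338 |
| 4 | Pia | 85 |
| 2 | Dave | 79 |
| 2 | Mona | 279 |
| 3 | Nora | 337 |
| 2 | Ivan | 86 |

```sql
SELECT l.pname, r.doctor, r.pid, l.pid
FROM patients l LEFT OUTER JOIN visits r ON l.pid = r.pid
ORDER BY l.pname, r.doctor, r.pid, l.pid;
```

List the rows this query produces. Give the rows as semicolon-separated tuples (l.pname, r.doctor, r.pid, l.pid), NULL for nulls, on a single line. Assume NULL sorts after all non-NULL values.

(Carol, Alice, 4, 4); (Carol, Pia, 4, 4); (Omar, Alice, 4, 4); (Omar, Pia, 4, 4); (Vik, NULL, NULL, 6); (Yara, Dave, 2, 2); (Yara, Ivan, 2, 2); (Yara, Mona, 2, 2); (NULL, NULL, NULL, 6)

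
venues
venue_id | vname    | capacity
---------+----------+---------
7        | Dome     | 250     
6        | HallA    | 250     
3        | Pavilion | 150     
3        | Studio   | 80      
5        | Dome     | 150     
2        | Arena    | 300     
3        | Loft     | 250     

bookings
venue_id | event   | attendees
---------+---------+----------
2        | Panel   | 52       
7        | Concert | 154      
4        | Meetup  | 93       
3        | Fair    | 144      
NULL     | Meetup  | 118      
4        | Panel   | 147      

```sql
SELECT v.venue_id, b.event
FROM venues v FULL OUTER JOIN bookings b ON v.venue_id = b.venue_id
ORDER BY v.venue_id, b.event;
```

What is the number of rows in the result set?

10

FULL OUTER JOIN keeps every row from both sides; unmatched rows get NULL for the other side's columns.
Matching on v.venue_id = b.venue_id. A NULL in a compared column never satisfies the condition.
Matched pairs: 5; unmatched v rows kept: 2; unmatched b rows kept: 3.
Total: 5 matched + 5 padded = 10 rows.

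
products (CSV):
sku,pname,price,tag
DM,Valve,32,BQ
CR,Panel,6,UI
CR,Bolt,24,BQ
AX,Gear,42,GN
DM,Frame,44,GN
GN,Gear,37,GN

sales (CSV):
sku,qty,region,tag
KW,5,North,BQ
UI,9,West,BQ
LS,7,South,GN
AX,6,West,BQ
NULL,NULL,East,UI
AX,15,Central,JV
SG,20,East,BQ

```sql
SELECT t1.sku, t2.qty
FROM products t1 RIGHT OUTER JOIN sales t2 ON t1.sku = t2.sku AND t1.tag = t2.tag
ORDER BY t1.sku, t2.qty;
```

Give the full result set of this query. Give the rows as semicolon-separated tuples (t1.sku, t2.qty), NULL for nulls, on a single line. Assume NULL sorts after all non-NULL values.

RIGHT JOIN keeps every row from `sales`; unmatched rows get NULL for `products`'s columns.
Matching on t1.sku = t2.sku AND t1.tag = t2.tag. A NULL in a compared column never satisfies the condition.
- t1[0] sku=DM, tag=BQ → no match.
- t1[1] sku=CR, tag=UI → no match.
- t1[2] sku=CR, tag=BQ → no match.
- t1[3] sku=AX, tag=GN → no match.
- t1[4] sku=DM, tag=GN → no match.
- t1[5] sku=GN, tag=GN → no match.
- 7 row(s) from t2 found no t1 partner → padded with NULL.
After projecting and ordering:
t1.sku | t2.qty
NULL | 5
NULL | 6
NULL | 7
NULL | 9
NULL | 15
NULL | 20
NULL | NULL

(NULL, 5); (NULL, 6); (NULL, 7); (NULL, 9); (NULL, 15); (NULL, 20); (NULL, NULL)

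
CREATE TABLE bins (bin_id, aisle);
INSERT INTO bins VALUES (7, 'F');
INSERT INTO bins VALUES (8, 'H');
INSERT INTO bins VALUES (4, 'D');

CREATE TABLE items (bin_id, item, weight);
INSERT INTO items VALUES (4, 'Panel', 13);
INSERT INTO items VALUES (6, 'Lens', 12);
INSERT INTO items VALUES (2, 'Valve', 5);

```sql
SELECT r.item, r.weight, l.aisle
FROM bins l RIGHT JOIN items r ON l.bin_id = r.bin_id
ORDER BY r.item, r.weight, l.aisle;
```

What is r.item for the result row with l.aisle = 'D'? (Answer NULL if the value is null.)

Panel

RIGHT JOIN keeps every row from `items`; unmatched rows get NULL for `bins`'s columns.
Matching on l.bin_id = r.bin_id.
- l (bin_id=7) has no partner in r.
- l (bin_id=8) has no partner in r.
- l (bin_id=4) pairs with 1 row(s) of r.
- plus 2 unmatched r row(s), each kept with NULL l columns.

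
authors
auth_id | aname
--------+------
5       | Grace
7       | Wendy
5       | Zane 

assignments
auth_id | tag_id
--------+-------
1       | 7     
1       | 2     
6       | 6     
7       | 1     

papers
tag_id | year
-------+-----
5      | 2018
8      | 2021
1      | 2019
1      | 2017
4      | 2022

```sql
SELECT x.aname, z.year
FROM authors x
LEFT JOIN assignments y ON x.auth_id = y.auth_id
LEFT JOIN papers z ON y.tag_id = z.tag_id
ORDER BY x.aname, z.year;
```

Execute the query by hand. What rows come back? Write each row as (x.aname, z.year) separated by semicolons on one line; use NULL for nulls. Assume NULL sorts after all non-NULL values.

Step 1 — x LEFT JOIN y on auth_id → 3 row(s).
Then LEFT JOIN `papers z` on tag_id: each of those 3 rows is kept; rows whose y.tag_id has no match in z get NULL for z's columns.

(Grace, NULL); (Wendy, 2017); (Wendy, 2019); (Zane, NULL)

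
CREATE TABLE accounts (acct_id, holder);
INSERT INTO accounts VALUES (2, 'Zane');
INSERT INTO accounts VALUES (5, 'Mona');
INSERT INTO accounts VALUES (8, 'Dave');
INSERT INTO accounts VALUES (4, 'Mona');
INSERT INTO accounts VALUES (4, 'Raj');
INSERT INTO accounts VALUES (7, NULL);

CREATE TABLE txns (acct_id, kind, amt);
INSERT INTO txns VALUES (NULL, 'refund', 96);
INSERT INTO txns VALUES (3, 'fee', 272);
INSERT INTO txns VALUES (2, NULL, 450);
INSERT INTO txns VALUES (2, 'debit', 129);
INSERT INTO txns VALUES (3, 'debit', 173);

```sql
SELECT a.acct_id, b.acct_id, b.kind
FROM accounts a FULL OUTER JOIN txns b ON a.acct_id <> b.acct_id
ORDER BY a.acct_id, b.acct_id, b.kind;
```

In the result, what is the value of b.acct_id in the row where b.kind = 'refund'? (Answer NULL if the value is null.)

NULL

FULL OUTER JOIN keeps every row from both sides; unmatched rows get NULL for the other side's columns.
Matching on a.acct_id <> b.acct_id. A NULL in a compared column never satisfies the condition.
Matched pairs: 22; unmatched a rows kept: 0; unmatched b rows kept: 1.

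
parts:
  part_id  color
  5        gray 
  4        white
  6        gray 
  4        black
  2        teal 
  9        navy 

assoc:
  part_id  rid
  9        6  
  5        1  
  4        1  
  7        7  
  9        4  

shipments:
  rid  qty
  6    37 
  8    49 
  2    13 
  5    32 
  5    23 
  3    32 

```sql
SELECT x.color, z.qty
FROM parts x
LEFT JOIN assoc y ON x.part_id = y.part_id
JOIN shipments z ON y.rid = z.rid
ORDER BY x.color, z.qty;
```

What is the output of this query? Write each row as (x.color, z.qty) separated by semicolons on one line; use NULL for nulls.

(navy, 37)

Joins associate left-to-right: parts LEFT JOIN assoc on part_id gives 7 intermediate row(s).
Then INNER JOIN `shipments z` on rid: keep only rows whose y.rid appears in z.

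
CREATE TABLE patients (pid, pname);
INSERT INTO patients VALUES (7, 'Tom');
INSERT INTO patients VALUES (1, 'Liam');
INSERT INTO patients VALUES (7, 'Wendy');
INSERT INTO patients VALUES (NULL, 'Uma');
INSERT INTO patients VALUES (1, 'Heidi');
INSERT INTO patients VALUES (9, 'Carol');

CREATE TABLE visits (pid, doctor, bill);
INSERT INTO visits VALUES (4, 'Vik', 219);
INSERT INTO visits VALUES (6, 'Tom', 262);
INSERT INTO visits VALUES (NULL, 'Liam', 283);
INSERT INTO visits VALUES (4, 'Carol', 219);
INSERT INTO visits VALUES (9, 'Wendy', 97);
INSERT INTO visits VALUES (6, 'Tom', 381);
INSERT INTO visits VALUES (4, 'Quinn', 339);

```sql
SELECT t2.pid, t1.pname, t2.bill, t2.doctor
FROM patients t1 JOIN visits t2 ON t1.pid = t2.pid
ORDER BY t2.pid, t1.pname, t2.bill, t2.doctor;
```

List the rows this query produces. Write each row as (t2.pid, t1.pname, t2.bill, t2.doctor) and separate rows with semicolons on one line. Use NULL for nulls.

(9, Carol, 97, Wendy)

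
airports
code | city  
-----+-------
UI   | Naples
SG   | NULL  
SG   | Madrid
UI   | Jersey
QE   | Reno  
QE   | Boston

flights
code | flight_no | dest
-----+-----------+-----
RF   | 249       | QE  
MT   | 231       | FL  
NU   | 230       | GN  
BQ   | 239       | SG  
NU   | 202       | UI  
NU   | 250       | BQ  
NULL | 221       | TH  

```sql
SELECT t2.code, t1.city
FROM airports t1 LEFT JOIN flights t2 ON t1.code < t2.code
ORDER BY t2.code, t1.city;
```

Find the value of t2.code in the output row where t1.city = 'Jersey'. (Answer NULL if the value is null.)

NULL

LEFT JOIN keeps every row from `airports`; unmatched rows get NULL for `flights`'s columns.
Matching on t1.code < t2.code. A NULL in a compared column never satisfies the condition.
Matched pairs: 2; unmatched t1 rows kept: 4.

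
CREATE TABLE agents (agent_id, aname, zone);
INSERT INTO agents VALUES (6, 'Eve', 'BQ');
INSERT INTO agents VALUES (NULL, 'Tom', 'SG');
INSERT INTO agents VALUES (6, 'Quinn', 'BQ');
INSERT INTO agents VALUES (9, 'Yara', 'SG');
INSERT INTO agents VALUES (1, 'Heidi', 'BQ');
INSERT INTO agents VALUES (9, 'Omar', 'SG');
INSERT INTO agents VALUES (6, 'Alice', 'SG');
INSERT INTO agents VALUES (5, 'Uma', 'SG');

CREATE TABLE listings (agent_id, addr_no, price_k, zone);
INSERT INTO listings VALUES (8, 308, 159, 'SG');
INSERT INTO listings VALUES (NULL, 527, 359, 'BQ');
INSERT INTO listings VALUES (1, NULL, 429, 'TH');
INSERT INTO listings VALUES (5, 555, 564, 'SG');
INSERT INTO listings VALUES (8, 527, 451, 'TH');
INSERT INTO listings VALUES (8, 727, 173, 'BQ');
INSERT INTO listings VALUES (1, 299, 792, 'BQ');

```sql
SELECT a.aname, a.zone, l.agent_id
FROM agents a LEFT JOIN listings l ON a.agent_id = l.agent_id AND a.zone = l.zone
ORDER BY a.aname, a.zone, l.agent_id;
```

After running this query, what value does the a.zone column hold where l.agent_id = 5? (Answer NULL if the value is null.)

LEFT JOIN keeps every row from `agents`; unmatched rows get NULL for `listings`'s columns.
Matching on a.agent_id = l.agent_id AND a.zone = l.zone. A NULL in a compared column never satisfies the condition.
Matched pairs: 2; unmatched a rows kept: 6.

SG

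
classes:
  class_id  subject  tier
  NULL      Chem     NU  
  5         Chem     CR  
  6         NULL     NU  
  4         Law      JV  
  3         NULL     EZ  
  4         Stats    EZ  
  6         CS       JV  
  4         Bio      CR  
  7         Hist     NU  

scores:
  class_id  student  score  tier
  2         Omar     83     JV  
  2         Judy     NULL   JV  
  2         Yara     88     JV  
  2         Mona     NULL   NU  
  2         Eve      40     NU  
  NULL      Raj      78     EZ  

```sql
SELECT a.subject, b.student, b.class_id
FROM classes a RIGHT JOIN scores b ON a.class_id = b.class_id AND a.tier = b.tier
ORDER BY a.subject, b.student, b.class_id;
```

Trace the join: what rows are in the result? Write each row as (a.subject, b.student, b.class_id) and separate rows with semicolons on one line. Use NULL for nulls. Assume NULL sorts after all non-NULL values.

RIGHT JOIN keeps every row from `scores`; unmatched rows get NULL for `classes`'s columns.
Matching on a.class_id = b.class_id AND a.tier = b.tier. A NULL in a compared column never satisfies the condition.
- a[0] class_id=NULL, tier=NU → no match.
- a[1] class_id=5, tier=CR → no match.
- a[2] class_id=6, tier=NU → no match.
- a[3] class_id=4, tier=JV → no match.
- a[4] class_id=3, tier=EZ → no match.
- a[5] class_id=4, tier=EZ → no match.
- a[6] class_id=6, tier=JV → no match.
- a[7] class_id=4, tier=CR → no match.
- a[8] class_id=7, tier=NU → no match.
- 6 row(s) from b found no a partner → padded with NULL.
After projecting and ordering:
a.subject | b.student | b.class_id
NULL | Eve | 2
NULL | Judy | 2
NULL | Mona | 2
NULL | Omar | 2
NULL | Raj | NULL
NULL | Yara | 2

(NULL, Eve, 2); (NULL, Judy, 2); (NULL, Mona, 2); (NULL, Omar, 2); (NULL, Raj, NULL); (NULL, Yara, 2)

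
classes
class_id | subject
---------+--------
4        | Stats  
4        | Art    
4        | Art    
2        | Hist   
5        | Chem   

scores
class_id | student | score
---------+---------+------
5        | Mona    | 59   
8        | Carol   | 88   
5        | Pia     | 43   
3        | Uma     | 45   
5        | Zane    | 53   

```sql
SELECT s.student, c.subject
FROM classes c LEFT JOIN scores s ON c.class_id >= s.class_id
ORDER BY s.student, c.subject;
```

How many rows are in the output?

LEFT JOIN keeps every row from `classes`; unmatched rows get NULL for `scores`'s columns.
Matching on c.class_id >= s.class_id.
Matched pairs: 7; unmatched c rows kept: 1.
Total: 7 matched + 1 padded = 8 rows.

8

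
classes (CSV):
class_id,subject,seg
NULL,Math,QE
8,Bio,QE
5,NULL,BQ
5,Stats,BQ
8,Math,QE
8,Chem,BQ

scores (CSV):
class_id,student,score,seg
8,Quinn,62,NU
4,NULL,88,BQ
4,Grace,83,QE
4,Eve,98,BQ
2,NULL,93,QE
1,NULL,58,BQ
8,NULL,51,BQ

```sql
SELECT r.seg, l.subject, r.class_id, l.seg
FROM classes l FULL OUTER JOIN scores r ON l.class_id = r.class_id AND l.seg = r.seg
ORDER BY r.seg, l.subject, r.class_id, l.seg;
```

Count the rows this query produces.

FULL OUTER JOIN keeps every row from both sides; unmatched rows get NULL for the other side's columns.
Matching on l.class_id = r.class_id AND l.seg = r.seg. A NULL in a compared column never satisfies the condition.
- l (class_id=NULL, seg=QE) has no partner → padded with NULL.
- l (class_id=8, seg=QE) has no partner → padded with NULL.
- l (class_id=5, seg=BQ) has no partner → padded with NULL.
- l (class_id=5, seg=BQ) has no partner → padded with NULL.
- l (class_id=8, seg=QE) has no partner → padded with NULL.
- l (class_id=8, seg=BQ) pairs with 1 row(s) of r.
- plus 6 unmatched r row(s), each kept with NULL l columns.
Total: 1 matched + 11 padded = 12 rows.

12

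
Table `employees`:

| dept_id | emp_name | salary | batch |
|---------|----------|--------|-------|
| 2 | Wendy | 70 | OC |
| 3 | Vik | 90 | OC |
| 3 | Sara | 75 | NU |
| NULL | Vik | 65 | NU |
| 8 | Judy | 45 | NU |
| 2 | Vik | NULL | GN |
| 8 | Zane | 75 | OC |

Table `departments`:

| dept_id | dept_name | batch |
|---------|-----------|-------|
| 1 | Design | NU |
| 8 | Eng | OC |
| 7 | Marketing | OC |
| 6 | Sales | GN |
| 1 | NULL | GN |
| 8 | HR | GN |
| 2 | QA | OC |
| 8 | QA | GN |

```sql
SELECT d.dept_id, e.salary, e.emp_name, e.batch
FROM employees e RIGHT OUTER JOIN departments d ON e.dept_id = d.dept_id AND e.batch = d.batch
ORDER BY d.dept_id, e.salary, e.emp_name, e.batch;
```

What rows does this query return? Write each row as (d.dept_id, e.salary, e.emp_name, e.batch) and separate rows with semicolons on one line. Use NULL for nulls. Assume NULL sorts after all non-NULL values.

RIGHT JOIN keeps every row from `departments`; unmatched rows get NULL for `employees`'s columns.
Matching on e.dept_id = d.dept_id AND e.batch = d.batch. A NULL in a compared column never satisfies the condition.
- e row (dept_id=2, batch=OC): matches 1 d row(s) → 1 output row(s).
- e row (dept_id=3, batch=OC): no match.
- e row (dept_id=3, batch=NU): no match.
- e row (dept_id=NULL, batch=NU): no match.
- e row (dept_id=8, batch=NU): no match.
- e row (dept_id=2, batch=GN): no match.
- e row (dept_id=8, batch=OC): matches 1 d row(s) → 1 output row(s).
- plus 6 unmatched d row(s), each kept with NULL e columns.
After projecting and ordering:
d.dept_id | e.salary | e.emp_name | e.batch
1 | NULL | NULL | NULL
1 | NULL | NULL | NULL
2 | 70 | Wendy | OC
6 | NULL | NULL | NULL
7 | NULL | NULL | NULL
8 | 75 | Zane | OC
8 | NULL | NULL | NULL
8 | NULL | NULL | NULL

(1, NULL, NULL, NULL); (1, NULL, NULL, NULL); (2, 70, Wendy, OC); (6, NULL, NULL, NULL); (7, NULL, NULL, NULL); (8, 75, Zane, OC); (8, NULL, NULL, NULL); (8, NULL, NULL, NULL)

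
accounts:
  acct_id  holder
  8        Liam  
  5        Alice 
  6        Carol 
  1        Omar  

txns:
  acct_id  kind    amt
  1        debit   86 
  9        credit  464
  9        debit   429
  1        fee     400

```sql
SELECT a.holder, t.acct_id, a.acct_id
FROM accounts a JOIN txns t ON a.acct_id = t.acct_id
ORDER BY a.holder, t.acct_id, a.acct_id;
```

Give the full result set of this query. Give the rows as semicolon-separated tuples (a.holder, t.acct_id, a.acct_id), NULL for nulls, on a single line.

(Omar, 1, 1); (Omar, 1, 1)

INNER JOIN keeps only pairs where the ON condition holds.
Matching on a.acct_id = t.acct_id.
- acct_id=8: no matching t row, dropped.
- acct_id=5: no matching t row, dropped.
- acct_id=6: no matching t row, dropped.
- acct_id=1: 2 matching t row(s), so 2 row(s) emitted.
After projecting and ordering:
a.holder | t.acct_id | a.acct_id
Omar | 1 | 1
Omar | 1 | 1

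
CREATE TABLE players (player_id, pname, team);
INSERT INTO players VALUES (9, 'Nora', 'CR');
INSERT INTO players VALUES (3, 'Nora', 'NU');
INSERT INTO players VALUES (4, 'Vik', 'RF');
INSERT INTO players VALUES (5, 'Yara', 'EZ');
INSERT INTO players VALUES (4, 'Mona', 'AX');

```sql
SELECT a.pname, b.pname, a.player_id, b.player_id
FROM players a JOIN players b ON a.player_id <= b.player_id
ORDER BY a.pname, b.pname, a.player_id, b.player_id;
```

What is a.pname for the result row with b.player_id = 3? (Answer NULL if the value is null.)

Nora

INNER JOIN keeps only pairs where the ON condition holds.
Matching on a.player_id <= b.player_id.
- a (player_id=9) pairs with 1 row(s) of b.
- a (player_id=3) pairs with 5 row(s) of b.
- a (player_id=4) pairs with 4 row(s) of b.
- a (player_id=5) pairs with 2 row(s) of b.
- a (player_id=4) pairs with 4 row(s) of b.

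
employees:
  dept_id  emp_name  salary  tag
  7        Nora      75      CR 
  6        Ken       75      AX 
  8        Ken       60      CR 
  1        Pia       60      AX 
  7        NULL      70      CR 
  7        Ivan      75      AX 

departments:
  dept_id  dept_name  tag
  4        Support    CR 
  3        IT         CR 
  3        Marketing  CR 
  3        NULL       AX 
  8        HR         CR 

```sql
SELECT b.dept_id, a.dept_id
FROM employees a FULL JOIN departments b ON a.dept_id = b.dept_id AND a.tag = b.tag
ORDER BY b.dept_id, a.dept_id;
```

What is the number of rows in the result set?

FULL OUTER JOIN keeps every row from both sides; unmatched rows get NULL for the other side's columns.
Matching on a.dept_id = b.dept_id AND a.tag = b.tag.
Matched pairs: 1; unmatched a rows kept: 5; unmatched b rows kept: 4.
Total: 1 matched + 9 padded = 10 rows.

10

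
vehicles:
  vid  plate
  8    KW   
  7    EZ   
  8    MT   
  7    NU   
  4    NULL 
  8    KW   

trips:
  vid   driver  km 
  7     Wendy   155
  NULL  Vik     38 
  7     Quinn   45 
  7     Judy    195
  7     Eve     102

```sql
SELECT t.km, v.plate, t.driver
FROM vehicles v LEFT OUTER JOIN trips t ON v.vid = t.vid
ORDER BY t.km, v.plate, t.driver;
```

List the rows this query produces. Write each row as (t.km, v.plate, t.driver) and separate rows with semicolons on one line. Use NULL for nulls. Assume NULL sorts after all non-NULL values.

(45, EZ, Quinn); (45, NU, Quinn); (102, EZ, Eve); (102, NU, Eve); (155, EZ, Wendy); (155, NU, Wendy); (195, EZ, Judy); (195, NU, Judy); (NULL, KW, NULL); (NULL, KW, NULL); (NULL, MT, NULL); (NULL, NULL, NULL)

LEFT JOIN keeps every row from `vehicles`; unmatched rows get NULL for `trips`'s columns.
Matching on v.vid = t.vid. A NULL in a compared column never satisfies the condition.
- v (vid=8) has no partner → padded with NULL.
- v (vid=7) pairs with 4 row(s) of t.
- v (vid=8) has no partner → padded with NULL.
- v (vid=7) pairs with 4 row(s) of t.
- v (vid=4) has no partner → padded with NULL.
- v (vid=8) has no partner → padded with NULL.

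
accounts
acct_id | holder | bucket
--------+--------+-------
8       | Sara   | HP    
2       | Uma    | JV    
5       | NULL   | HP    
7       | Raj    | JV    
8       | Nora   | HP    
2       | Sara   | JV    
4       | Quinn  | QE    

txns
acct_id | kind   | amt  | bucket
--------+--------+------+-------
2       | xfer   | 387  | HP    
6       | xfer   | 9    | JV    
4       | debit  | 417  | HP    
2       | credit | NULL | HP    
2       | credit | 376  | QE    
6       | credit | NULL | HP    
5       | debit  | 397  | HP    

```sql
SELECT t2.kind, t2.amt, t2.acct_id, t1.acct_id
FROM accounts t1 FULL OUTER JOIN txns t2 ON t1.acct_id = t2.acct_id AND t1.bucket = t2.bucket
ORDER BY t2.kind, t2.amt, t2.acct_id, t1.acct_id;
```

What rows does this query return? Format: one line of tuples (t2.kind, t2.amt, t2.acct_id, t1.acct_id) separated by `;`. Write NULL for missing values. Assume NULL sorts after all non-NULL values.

FULL OUTER JOIN keeps every row from both sides; unmatched rows get NULL for the other side's columns.
Matching on t1.acct_id = t2.acct_id AND t1.bucket = t2.bucket.
- t1 row (acct_id=8, bucket=HP): no match → kept, t2 columns NULL.
- t1 row (acct_id=2, bucket=JV): no match → kept, t2 columns NULL.
- t1 row (acct_id=5, bucket=HP): matches 1 t2 row(s) → 1 output row(s).
- t1 row (acct_id=7, bucket=JV): no match → kept, t2 columns NULL.
- t1 row (acct_id=8, bucket=HP): no match → kept, t2 columns NULL.
- t1 row (acct_id=2, bucket=JV): no match → kept, t2 columns NULL.
- t1 row (acct_id=4, bucket=QE): no match → kept, t2 columns NULL.
- plus 6 unmatched t2 row(s), each kept with NULL t1 columns.

(credit, 376, 2, NULL); (credit, NULL, 2, NULL); (credit, NULL, 6, NULL); (debit, 397, 5, 5); (debit, 417, 4, NULL); (xfer, 9, 6, NULL); (xfer, 387, 2, NULL); (NULL, NULL, NULL, 2); (NULL, NULL, NULL, 2); (NULL, NULL, NULL, 4); (NULL, NULL, NULL, 7); (NULL, NULL, NULL, 8); (NULL, NULL, NULL, 8)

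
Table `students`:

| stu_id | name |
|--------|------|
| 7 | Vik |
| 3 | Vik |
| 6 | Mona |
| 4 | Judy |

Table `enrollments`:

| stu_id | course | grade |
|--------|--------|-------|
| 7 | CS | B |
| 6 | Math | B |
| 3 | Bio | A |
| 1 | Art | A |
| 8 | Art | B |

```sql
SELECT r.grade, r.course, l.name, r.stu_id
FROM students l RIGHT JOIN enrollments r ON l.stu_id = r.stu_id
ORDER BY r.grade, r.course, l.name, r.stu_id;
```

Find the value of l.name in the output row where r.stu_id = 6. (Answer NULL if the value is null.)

Mona

RIGHT JOIN keeps every row from `enrollments`; unmatched rows get NULL for `students`'s columns.
Matching on l.stu_id = r.stu_id.
Matched pairs: 3; unmatched r rows kept: 2.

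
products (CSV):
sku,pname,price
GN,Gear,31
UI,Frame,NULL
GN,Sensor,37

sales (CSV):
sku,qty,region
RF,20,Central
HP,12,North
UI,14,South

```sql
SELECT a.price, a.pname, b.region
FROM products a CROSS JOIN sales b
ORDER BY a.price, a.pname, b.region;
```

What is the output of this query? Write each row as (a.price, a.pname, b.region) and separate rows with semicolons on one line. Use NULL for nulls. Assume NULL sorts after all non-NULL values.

(31, Gear, Central); (31, Gear, North); (31, Gear, South); (37, Sensor, Central); (37, Sensor, North); (37, Sensor, South); (NULL, Frame, Central); (NULL, Frame, North); (NULL, Frame, South)

CROSS JOIN pairs every row of `products` with every row of `sales`: 3 × 3 = 9 rows.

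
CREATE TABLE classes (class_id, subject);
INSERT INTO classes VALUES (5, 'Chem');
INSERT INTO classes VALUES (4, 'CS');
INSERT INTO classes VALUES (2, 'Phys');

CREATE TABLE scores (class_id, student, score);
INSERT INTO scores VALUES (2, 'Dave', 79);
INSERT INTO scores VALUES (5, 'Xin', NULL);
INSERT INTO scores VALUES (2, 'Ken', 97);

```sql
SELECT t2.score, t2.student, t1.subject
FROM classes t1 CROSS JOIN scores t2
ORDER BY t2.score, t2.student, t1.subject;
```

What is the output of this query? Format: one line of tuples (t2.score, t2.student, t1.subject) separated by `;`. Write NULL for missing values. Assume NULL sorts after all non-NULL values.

CROSS JOIN pairs every row of `classes` with every row of `scores`: 3 × 3 = 9 rows.

(79, Dave, CS); (79, Dave, Chem); (79, Dave, Phys); (97, Ken, CS); (97, Ken, Chem); (97, Ken, Phys); (NULL, Xin, CS); (NULL, Xin, Chem); (NULL, Xin, Phys)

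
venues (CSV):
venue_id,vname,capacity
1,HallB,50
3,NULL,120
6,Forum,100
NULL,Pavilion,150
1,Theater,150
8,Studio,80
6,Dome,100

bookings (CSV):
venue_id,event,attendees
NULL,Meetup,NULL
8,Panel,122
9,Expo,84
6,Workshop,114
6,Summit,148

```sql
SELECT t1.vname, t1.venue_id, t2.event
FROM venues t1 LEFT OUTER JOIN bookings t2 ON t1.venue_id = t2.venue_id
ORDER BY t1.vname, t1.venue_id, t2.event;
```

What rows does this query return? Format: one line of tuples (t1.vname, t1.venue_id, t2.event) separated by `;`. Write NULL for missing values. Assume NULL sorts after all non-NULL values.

LEFT JOIN keeps every row from `venues`; unmatched rows get NULL for `bookings`'s columns.
Matching on t1.venue_id = t2.venue_id. A NULL in a compared column never satisfies the condition.
Matched pairs: 5; unmatched t1 rows kept: 4.

(Dome, 6, Summit); (Dome, 6, Workshop); (Forum, 6, Summit); (Forum, 6, Workshop); (HallB, 1, NULL); (Pavilion, NULL, NULL); (Studio, 8, Panel); (Theater, 1, NULL); (NULL, 3, NULL)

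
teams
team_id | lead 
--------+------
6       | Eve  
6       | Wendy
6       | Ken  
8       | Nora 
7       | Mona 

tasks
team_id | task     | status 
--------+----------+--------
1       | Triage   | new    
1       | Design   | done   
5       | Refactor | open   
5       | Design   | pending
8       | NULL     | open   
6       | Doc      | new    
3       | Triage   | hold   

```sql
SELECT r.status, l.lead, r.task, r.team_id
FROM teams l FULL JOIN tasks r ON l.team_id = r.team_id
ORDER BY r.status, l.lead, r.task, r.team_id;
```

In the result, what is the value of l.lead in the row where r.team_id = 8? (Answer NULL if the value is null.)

FULL OUTER JOIN keeps every row from both sides; unmatched rows get NULL for the other side's columns.
Matching on l.team_id = r.team_id.
Matched pairs: 4; unmatched l rows kept: 1; unmatched r rows kept: 5.

Nora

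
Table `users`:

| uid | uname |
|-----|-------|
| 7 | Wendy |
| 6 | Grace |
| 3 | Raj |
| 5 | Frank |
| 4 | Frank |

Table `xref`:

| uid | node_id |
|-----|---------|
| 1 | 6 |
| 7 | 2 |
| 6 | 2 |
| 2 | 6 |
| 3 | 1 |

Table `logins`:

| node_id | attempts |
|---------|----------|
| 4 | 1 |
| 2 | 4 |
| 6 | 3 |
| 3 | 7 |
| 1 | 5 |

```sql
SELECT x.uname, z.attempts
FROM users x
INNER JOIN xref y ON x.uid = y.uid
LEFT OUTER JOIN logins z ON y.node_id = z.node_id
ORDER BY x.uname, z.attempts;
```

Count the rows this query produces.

Joins associate left-to-right: users INNER JOIN xref on uid gives 3 intermediate row(s).
Then LEFT JOIN `logins z` on node_id: each of those 3 rows is kept; rows whose y.node_id has no match in z get NULL for z's columns.
Result: 3 row(s).

3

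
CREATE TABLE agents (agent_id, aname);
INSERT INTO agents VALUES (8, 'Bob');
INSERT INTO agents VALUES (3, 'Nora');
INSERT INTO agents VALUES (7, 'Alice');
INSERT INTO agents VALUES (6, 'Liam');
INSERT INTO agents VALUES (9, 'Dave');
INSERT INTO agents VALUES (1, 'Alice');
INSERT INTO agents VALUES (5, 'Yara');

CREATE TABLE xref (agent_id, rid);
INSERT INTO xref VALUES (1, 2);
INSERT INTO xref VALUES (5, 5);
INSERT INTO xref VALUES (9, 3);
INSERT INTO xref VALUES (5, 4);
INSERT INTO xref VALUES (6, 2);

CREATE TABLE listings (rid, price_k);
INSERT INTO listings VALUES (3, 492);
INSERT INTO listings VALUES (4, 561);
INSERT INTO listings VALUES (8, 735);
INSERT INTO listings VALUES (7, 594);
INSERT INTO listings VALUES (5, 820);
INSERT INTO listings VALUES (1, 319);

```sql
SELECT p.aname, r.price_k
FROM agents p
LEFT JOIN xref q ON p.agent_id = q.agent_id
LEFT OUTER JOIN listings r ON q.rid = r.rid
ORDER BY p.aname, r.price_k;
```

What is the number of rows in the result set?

8

Evaluate left to right. First `agents p LEFT JOIN xref q` on agent_id: 8 row(s).
Then LEFT JOIN `listings r` on rid: each of those 8 rows is kept; rows whose q.rid has no match in r get NULL for r's columns.
Result: 8 row(s).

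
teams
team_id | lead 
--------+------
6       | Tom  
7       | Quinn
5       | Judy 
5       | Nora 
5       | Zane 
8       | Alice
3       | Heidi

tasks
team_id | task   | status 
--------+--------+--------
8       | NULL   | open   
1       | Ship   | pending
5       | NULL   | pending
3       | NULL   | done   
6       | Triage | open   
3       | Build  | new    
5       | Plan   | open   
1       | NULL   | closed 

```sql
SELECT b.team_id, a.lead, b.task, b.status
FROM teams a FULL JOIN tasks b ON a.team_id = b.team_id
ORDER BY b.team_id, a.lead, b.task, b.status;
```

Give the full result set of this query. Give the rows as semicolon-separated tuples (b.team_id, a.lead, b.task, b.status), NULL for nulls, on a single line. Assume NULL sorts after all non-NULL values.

(1, NULL, Ship, pending); (1, NULL, NULL, closed); (3, Heidi, Build, new); (3, Heidi, NULL, done); (5, Judy, Plan, open); (5, Judy, NULL, pending); (5, Nora, Plan, open); (5, Nora, NULL, pending); (5, Zane, Plan, open); (5, Zane, NULL, pending); (6, Tom, Triage, open); (8, Alice, NULL, open); (NULL, Quinn, NULL, NULL)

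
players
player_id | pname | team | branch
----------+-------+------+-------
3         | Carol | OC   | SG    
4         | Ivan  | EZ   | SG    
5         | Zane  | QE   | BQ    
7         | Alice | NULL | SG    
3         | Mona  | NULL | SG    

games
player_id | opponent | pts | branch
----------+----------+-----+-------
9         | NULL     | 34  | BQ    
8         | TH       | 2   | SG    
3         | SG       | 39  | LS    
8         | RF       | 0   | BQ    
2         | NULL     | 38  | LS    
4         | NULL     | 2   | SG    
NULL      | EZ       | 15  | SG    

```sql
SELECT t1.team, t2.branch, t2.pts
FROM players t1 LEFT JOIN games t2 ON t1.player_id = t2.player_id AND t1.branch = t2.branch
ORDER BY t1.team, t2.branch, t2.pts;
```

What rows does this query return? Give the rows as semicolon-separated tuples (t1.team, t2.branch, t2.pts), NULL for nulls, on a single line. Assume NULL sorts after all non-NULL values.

(EZ, SG, 2); (OC, NULL, NULL); (QE, NULL, NULL); (NULL, NULL, NULL); (NULL, NULL, NULL)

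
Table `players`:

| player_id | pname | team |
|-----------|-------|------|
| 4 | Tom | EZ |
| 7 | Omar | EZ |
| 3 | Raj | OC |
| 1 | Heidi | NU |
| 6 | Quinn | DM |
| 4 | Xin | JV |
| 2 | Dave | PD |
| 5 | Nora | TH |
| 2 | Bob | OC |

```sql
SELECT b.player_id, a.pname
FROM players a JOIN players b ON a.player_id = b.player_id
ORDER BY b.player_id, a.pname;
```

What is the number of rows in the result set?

13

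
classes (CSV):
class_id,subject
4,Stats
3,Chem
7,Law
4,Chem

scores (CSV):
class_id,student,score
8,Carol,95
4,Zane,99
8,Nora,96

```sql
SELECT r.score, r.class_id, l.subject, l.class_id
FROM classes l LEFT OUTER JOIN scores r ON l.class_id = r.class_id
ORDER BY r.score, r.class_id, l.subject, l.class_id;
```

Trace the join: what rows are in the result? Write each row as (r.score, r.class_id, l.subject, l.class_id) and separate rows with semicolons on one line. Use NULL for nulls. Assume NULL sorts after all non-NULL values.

LEFT JOIN keeps every row from `classes`; unmatched rows get NULL for `scores`'s columns.
Matching on l.class_id = r.class_id.
- l (class_id=4) pairs with 1 row(s) of r.
- l (class_id=3) has no partner → padded with NULL.
- l (class_id=7) has no partner → padded with NULL.
- l (class_id=4) pairs with 1 row(s) of r.
After projecting and ordering:
r.score | r.class_id | l.subject | l.class_id
99 | 4 | Chem | 4
99 | 4 | Stats | 4
NULL | NULL | Chem | 3
NULL | NULL | Law | 7

(99, 4, Chem, 4); (99, 4, Stats, 4); (NULL, NULL, Chem, 3); (NULL, NULL, Law, 7)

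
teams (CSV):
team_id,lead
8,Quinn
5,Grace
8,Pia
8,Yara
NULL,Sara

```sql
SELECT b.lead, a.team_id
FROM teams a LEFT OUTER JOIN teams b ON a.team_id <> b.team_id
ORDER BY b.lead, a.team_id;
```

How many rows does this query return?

7

LEFT JOIN keeps every row from `teams a`; unmatched rows get NULL for `teams b`'s columns.
Matching on a.team_id <> b.team_id. A NULL in a compared column never satisfies the condition.
- a[0] team_id=8 → 1 match(es) in b → 1 row(s).
- a[1] team_id=5 → 3 match(es) in b → 3 row(s).
- a[2] team_id=8 → 1 match(es) in b → 1 row(s).
- a[3] team_id=8 → 1 match(es) in b → 1 row(s).
- a[4] team_id=NULL → no match; kept with NULLs on the b side.
Total: 6 matched + 1 padded = 7 rows.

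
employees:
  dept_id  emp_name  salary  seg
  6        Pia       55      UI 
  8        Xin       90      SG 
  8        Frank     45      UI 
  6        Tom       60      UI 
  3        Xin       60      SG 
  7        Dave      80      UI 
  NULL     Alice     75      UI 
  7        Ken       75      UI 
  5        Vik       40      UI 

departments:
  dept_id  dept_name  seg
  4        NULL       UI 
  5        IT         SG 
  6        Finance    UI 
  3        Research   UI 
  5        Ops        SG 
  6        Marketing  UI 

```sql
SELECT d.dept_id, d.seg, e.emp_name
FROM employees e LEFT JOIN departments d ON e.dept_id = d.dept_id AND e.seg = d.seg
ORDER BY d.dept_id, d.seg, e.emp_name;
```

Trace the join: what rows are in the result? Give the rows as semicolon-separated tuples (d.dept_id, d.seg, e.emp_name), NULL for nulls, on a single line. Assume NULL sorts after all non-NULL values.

(6, UI, Pia); (6, UI, Pia); (6, UI, Tom); (6, UI, Tom); (NULL, NULL, Alice); (NULL, NULL, Dave); (NULL, NULL, Frank); (NULL, NULL, Ken); (NULL, NULL, Vik); (NULL, NULL, Xin); (NULL, NULL, Xin)

LEFT JOIN keeps every row from `employees`; unmatched rows get NULL for `departments`'s columns.
Matching on e.dept_id = d.dept_id AND e.seg = d.seg. A NULL in a compared column never satisfies the condition.
- e (dept_id=6, seg=UI) pairs with 2 row(s) of d.
- e (dept_id=8, seg=SG) has no partner → padded with NULL.
- e (dept_id=8, seg=UI) has no partner → padded with NULL.
- e (dept_id=6, seg=UI) pairs with 2 row(s) of d.
- e (dept_id=3, seg=SG) has no partner → padded with NULL.
- e (dept_id=7, seg=UI) has no partner → padded with NULL.
- e (dept_id=NULL, seg=UI) has no partner → padded with NULL.
- e (dept_id=7, seg=UI) has no partner → padded with NULL.
- e (dept_id=5, seg=UI) has no partner → padded with NULL.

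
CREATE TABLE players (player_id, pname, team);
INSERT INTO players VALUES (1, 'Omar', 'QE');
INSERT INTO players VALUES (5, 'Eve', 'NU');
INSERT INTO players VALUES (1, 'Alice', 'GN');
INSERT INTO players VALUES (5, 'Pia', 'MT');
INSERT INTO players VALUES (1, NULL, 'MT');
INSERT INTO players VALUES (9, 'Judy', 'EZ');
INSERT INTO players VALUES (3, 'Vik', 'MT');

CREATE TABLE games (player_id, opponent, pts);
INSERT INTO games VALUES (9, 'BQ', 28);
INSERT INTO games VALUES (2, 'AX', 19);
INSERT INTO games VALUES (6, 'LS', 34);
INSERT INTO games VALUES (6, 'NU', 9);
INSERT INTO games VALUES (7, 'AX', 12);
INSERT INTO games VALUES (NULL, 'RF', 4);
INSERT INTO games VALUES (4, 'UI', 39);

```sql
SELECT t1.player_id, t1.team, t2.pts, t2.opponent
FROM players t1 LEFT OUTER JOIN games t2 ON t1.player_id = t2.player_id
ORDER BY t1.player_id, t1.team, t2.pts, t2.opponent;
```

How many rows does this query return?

7

LEFT JOIN keeps every row from `players`; unmatched rows get NULL for `games`'s columns.
Matching on t1.player_id = t2.player_id. A NULL in a compared column never satisfies the condition.
Matched pairs: 1; unmatched t1 rows kept: 6.
Total: 1 matched + 6 padded = 7 rows.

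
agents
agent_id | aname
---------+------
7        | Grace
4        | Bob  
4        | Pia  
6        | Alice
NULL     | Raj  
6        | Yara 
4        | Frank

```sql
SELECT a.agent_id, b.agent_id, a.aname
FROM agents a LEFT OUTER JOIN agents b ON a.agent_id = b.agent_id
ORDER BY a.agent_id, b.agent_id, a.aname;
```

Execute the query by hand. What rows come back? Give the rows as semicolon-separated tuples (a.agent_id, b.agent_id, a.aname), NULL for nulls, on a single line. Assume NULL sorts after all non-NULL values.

(4, 4, Bob); (4, 4, Bob); (4, 4, Bob); (4, 4, Frank); (4, 4, Frank); (4, 4, Frank); (4, 4, Pia); (4, 4, Pia); (4, 4, Pia); (6, 6, Alice); (6, 6, Alice); (6, 6, Yara); (6, 6, Yara); (7, 7, Grace); (NULL, NULL, Raj)

LEFT JOIN keeps every row from `agents a`; unmatched rows get NULL for `agents b`'s columns.
Matching on a.agent_id = b.agent_id. A NULL in a compared column never satisfies the condition.
Matched pairs: 14; unmatched a rows kept: 1.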